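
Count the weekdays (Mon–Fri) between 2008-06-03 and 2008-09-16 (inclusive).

76

2008-06-03 is a Tuesday.
From 2008-06-03 to 2008-09-16 is 106 days inclusive.
106 = 7 × 15 + 1, so there are 15 full weeks plus 1 extra day.
Each full week contributes 5 weekdays (Mon–Fri): 15 × 5 = 75.
The 1 extra day is Tue — 1 of them qualifies.
Total: 75 + 1 = 76.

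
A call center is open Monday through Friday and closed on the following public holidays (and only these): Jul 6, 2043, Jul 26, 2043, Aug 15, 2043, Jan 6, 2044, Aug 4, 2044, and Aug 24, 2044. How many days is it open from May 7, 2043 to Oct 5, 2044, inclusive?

May 7, 2043 is a Thursday.
The range spans 518 days (inclusive of both endpoints).
518 = 7 × 74, so the span is exactly 74 full weeks.
Each full week contributes 5 weekdays (Mon–Fri): 74 × 5 = 370.
Holidays: Jul 6, 2043 (Mon); Jul 26, 2043 (Sun); Aug 15, 2043 (Sat); Jan 6, 2044 (Wed); Aug 4, 2044 (Thu); Aug 24, 2044 (Wed).
4 of the 6 holidays fall on weekdays; the rest are weekends and were already excluded.
Business days: 370 − 4 = 366.

366 business days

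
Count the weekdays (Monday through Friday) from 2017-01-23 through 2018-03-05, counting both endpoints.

291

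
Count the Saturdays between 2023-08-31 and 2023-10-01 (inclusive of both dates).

5

2023-08-31 is a Thursday.
From 2023-08-31 to 2023-10-01 is 32 days inclusive.
32 = 7 × 4 + 4, so there are 4 full weeks plus 4 extra days.
Each full week contributes one Saturday: 4 so far.
The 4 extra days are Thu, Fri, Sat, Sun — 1 of them qualifies.
Total: 4 + 1 = 5.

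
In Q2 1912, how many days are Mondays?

13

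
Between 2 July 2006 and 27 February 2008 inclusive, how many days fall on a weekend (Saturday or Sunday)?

173

2 July 2006 is a Sunday.
The range spans 606 days (inclusive of both endpoints).
606 = 7 × 86 + 4, so there are 86 full weeks plus 4 extra days.
Each full week contributes 2 weekend days (Sat, Sun): 86 × 2 = 172.
The 4 extra days are Sun, Mon, Tue, Wed — 1 of them qualifies.
Total: 172 + 1 = 173.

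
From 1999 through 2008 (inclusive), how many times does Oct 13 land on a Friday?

2

Day of week of October 13 in each year:
1999: Wed, 2000: Fri ✓, 2001: Sat, 2002: Sun, 2003: Mon, 2004: Wed, 2005: Thu, 2006: Fri ✓, 2007: Sat, 2008: Mon
Fridays: 2000, 2006.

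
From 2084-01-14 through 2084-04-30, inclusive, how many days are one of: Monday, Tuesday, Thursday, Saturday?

61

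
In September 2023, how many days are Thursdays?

September 1, 2023 is a Friday.
That's 30 days from start to end, counting both.
30 = 7 × 4 + 2, so there are 4 full weeks plus 2 extra days.
Each full week contributes one Thursday: 4 so far.
The 2 extra days are Friday, Saturday — none qualify.
Total: 4 + 0 = 4.

4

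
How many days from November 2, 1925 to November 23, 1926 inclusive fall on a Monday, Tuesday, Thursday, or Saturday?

222

November 2, 1925 is a Monday.
The range spans 387 days (inclusive of both endpoints).
387 = 7 × 55 + 2, so there are 55 full weeks plus 2 extra days.
Each full week contributes 4 days from the set (Mon, Tue, Thu, Sat): 55 × 4 = 220.
The 2 extra days are Monday, Tuesday — 2 of them qualify.
Total: 220 + 2 = 222.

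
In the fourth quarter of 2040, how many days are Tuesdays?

13

1 October 2040 is a Monday.
From 1 October 2040 to 31 December 2040 is 92 days inclusive.
92 = 7 × 13 + 1, so there are 13 full weeks plus 1 extra day.
Each full week contributes one Tuesday: 13 so far.
The 1 extra day is Monday — none qualify.
Total: 13 + 0 = 13.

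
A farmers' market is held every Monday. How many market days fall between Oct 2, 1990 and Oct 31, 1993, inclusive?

Oct 2, 1990 is a Tuesday.
That's 1126 days from start to end, counting both.
1126 = 7 × 160 + 6, so there are 160 full weeks plus 6 extra days.
Each full week contributes one Monday: 160 so far.
The 6 extra days are Tuesday, Wednesday, Thursday, Friday, Saturday, Sunday — none qualify.
Total: 160 + 0 = 160.

160 Mondays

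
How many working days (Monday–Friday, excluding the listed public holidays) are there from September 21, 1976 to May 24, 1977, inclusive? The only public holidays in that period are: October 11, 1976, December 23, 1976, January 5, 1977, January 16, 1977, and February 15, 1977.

September 21, 1976 is a Tuesday.
That's 246 days from start to end, counting both.
246 = 7 × 35 + 1, so there are 35 full weeks plus 1 extra day.
Each full week contributes 5 weekdays (Mon–Fri): 35 × 5 = 175.
The 1 extra day is Tuesday — 1 of them qualifies.
Total: 175 + 1 = 176.
Holidays: October 11, 1976 (Mon); December 23, 1976 (Thu); January 5, 1977 (Wed); January 16, 1977 (Sun); February 15, 1977 (Tue).
4 of the 5 holidays fall on weekdays; the rest are weekends and were already excluded.
Business days: 176 − 4 = 172.

172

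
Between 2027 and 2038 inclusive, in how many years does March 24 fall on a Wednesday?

3

Day of week of March 24 in each year:
2027: Wed ✓, 2028: Fri, 2029: Sat, 2030: Sun, 2031: Mon, 2032: Wed ✓, 2033: Thu, 2034: Fri, 2035: Sat, 2036: Mon, 2037: Tue, 2038: Wed ✓
Wednesdays: 2027, 2032, 2038.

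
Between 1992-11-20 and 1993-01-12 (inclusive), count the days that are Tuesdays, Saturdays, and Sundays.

24

1992-11-20 is a Friday.
That's 54 days from start to end, counting both.
54 = 7 × 7 + 5, so there are 7 full weeks plus 5 extra days.
Each full week contributes 3 days from the set (Tue, Sat, Sun): 7 × 3 = 21.
The 5 extra days are Fri, Sat, Sun, Mon, Tue — 3 of them qualify.
Total: 21 + 3 = 24.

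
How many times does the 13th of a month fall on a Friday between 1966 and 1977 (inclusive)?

Friday-the-13ths by year:
1966: May
1967: Jan, Oct
1968: Sep, Dec
1969: Jun
1970: Feb, Mar, Nov
1971: Aug
1972: Oct
1973: Apr, Jul
1974: Sep, Dec
1975: Jun
1976: Feb, Aug
1977: May

19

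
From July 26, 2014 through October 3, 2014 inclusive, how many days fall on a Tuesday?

10 Tuesdays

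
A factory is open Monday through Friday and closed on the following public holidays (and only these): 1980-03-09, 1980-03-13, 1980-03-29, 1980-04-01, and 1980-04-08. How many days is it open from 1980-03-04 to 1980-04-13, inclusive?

26

1980-03-04 is a Tuesday.
From 1980-03-04 to 1980-04-13 is 41 days inclusive.
41 = 7 × 5 + 6, so there are 5 full weeks plus 6 extra days.
Each full week contributes 5 weekdays (Mon–Fri): 5 × 5 = 25.
The 6 extra days are Tue, Wed, Thu, Fri, Sat, Sun — 4 of them qualify.
Total: 25 + 4 = 29.
Holidays: 1980-03-09 (Sun); 1980-03-13 (Thu); 1980-03-29 (Sat); 1980-04-01 (Tue); 1980-04-08 (Tue).
3 of the 5 holidays fall on weekdays; the rest are weekends and were already excluded.
Business days: 29 − 3 = 26.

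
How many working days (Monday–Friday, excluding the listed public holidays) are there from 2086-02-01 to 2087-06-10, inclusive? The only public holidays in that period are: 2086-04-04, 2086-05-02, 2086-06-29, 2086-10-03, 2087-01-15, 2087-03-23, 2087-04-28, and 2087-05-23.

347

2086-02-01 is a Friday.
That's 495 days from start to end, counting both.
495 = 7 × 70 + 5, so there are 70 full weeks plus 5 extra days.
Each full week contributes 5 weekdays (Mon–Fri): 70 × 5 = 350.
The 5 extra days are Fri, Sat, Sun, Mon, Tue — 3 of them qualify.
Total: 350 + 3 = 353.
Holidays: 2086-04-04 (Thu); 2086-05-02 (Thu); 2086-06-29 (Sat); 2086-10-03 (Thu); 2087-01-15 (Wed); 2087-03-23 (Sun); 2087-04-28 (Mon); 2087-05-23 (Fri).
6 of the 8 holidays fall on weekdays; the rest are weekends and were already excluded.
Business days: 353 − 6 = 347.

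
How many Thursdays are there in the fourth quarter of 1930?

13

1 October 1930 is a Wednesday.
The range spans 92 days (inclusive of both endpoints).
92 = 7 × 13 + 1, so there are 13 full weeks plus 1 extra day.
Each full week contributes one Thursday: 13 so far.
The 1 extra day is Wed — none qualify.
Total: 13 + 0 = 13.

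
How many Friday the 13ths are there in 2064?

1

The 13th falls on a Friday when the month's 13th has weekday Fri.
Jan 13 is Sun; Feb 13 is Wed; Mar 13 is Thu; Apr 13 is Sun; May 13 is Tue; Jun 13 is Fri ✓; Jul 13 is Sun; Aug 13 is Wed; Sep 13 is Sat; Oct 13 is Mon; Nov 13 is Thu; Dec 13 is Sat.
Friday the 13ths: Jun.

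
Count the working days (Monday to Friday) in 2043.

1 January 2043 is a Thursday.
That's 365 days from start to end, counting both.
365 = 7 × 52 + 1, so there are 52 full weeks plus 1 extra day.
Each full week contributes 5 weekdays (Mon–Fri): 52 × 5 = 260.
The 1 extra day is Thursday — 1 of them qualifies.
Total: 260 + 1 = 261.

261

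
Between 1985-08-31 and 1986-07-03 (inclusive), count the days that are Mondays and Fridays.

87

1985-08-31 is a Saturday.
That's 307 days from start to end, counting both.
307 = 7 × 43 + 6, so there are 43 full weeks plus 6 extra days.
Each full week contributes 2 days from the set (Mon, Fri): 43 × 2 = 86.
The 6 extra days are Sat, Sun, Mon, Tue, Wed, Thu — 1 of them qualifies.
Total: 86 + 1 = 87.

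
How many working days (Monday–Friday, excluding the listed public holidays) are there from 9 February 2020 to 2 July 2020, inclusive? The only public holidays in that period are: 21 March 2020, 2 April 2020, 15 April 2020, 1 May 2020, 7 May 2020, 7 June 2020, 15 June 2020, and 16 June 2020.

9 February 2020 is a Sunday.
From 9 February 2020 to 2 July 2020 is 145 days inclusive.
145 = 7 × 20 + 5, so there are 20 full weeks plus 5 extra days.
Each full week contributes 5 weekdays (Mon–Fri): 20 × 5 = 100.
The 5 extra days are Sun, Mon, Tue, Wed, Thu — 4 of them qualify.
Total: 100 + 4 = 104.
Holidays: 21 March 2020 (Sat); 2 April 2020 (Thu); 15 April 2020 (Wed); 1 May 2020 (Fri); 7 May 2020 (Thu); 7 June 2020 (Sun); 15 June 2020 (Mon); 16 June 2020 (Tue).
6 of the 8 holidays fall on weekdays; the rest are weekends and were already excluded.
Business days: 104 − 6 = 98.

98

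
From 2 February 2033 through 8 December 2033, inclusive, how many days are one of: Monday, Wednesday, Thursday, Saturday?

178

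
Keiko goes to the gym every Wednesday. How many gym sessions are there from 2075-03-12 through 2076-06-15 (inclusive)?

66

2075-03-12 is a Tuesday.
That's 462 days from start to end, counting both.
462 = 7 × 66, so the span is exactly 66 full weeks.
Each full week contributes one Wednesday: 66 so far.
Total: 66.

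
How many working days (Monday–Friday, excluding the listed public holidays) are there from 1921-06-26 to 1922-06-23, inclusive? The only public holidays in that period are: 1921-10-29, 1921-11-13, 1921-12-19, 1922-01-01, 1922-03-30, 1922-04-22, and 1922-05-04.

1921-06-26 is a Sunday.
That's 363 days from start to end, counting both.
363 = 7 × 51 + 6, so there are 51 full weeks plus 6 extra days.
Each full week contributes 5 weekdays (Mon–Fri): 51 × 5 = 255.
The 6 extra days are Sunday, Monday, Tuesday, Wednesday, Thursday, Friday — 5 of them qualify.
Total: 255 + 5 = 260.
Holidays: 1921-10-29 (Sat); 1921-11-13 (Sun); 1921-12-19 (Mon); 1922-01-01 (Sun); 1922-03-30 (Thu); 1922-04-22 (Sat); 1922-05-04 (Thu).
3 of the 7 holidays fall on weekdays; the rest are weekends and were already excluded.
Business days: 260 − 3 = 257.

257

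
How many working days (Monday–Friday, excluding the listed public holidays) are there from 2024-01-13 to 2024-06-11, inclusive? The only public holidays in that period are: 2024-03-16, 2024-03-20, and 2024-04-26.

105 working days

2024-01-13 is a Saturday.
That's 151 days from start to end, counting both.
151 = 7 × 21 + 4, so there are 21 full weeks plus 4 extra days.
Each full week contributes 5 weekdays (Mon–Fri): 21 × 5 = 105.
The 4 extra days are Sat, Sun, Mon, Tue — 2 of them qualify.
Total: 105 + 2 = 107.
Holidays: 2024-03-16 (Sat); 2024-03-20 (Wed); 2024-04-26 (Fri).
2 of the 3 holidays fall on weekdays; the rest are weekends and were already excluded.
Business days: 107 − 2 = 105.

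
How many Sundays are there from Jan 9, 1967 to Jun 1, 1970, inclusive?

Jan 9, 1967 is a Monday.
From Jan 9, 1967 to Jun 1, 1970 is 1240 days inclusive.
1240 = 7 × 177 + 1, so there are 177 full weeks plus 1 extra day.
Each full week contributes one Sunday: 177 so far.
The 1 extra day is Mon — none qualify.
Total: 177 + 0 = 177.

177 Sundays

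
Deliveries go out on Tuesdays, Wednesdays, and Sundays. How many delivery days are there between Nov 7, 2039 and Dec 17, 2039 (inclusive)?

17

Nov 7, 2039 is a Monday.
The range spans 41 days (inclusive of both endpoints).
41 = 7 × 5 + 6, so there are 5 full weeks plus 6 extra days.
Each full week contributes 3 days from the set (Tue, Wed, Sun): 5 × 3 = 15.
The 6 extra days are Monday, Tuesday, Wednesday, Thursday, Friday, Saturday — 2 of them qualify.
Total: 15 + 2 = 17.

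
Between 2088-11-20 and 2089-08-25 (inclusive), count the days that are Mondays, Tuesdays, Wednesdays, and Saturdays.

2088-11-20 is a Saturday.
That's 279 days from start to end, counting both.
279 = 7 × 39 + 6, so there are 39 full weeks plus 6 extra days.
Each full week contributes 4 days from the set (Mon, Tue, Wed, Sat): 39 × 4 = 156.
The 6 extra days are Saturday, Sunday, Monday, Tuesday, Wednesday, Thursday — 4 of them qualify.
Total: 156 + 4 = 160.

160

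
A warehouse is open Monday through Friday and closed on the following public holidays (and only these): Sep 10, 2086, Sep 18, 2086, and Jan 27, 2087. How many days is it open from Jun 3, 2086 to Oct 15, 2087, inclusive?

355

Jun 3, 2086 is a Monday.
From Jun 3, 2086 to Oct 15, 2087 is 500 days inclusive.
500 = 7 × 71 + 3, so there are 71 full weeks plus 3 extra days.
Each full week contributes 5 weekdays (Mon–Fri): 71 × 5 = 355.
The 3 extra days are Monday, Tuesday, Wednesday — 3 of them qualify.
Total: 355 + 3 = 358.
Holidays: Sep 10, 2086 (Tue); Sep 18, 2086 (Wed); Jan 27, 2087 (Mon).
All 3 holidays fall on weekdays, so subtract 3.
Business days: 358 − 3 = 355.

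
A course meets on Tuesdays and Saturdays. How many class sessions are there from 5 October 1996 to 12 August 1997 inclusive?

5 October 1996 is a Saturday.
From 5 October 1996 to 12 August 1997 is 312 days inclusive.
312 = 7 × 44 + 4, so there are 44 full weeks plus 4 extra days.
Each full week contributes 2 days from the set (Tue, Sat): 44 × 2 = 88.
The 4 extra days are Sat, Sun, Mon, Tue — 2 of them qualify.
Total: 88 + 2 = 90.

90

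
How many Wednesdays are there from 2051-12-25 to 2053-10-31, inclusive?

97

2051-12-25 is a Monday.
From 2051-12-25 to 2053-10-31 is 677 days inclusive.
677 = 7 × 96 + 5, so there are 96 full weeks plus 5 extra days.
Each full week contributes one Wednesday: 96 so far.
The 5 extra days are Mon, Tue, Wed, Thu, Fri — 1 of them qualifies.
Total: 96 + 1 = 97.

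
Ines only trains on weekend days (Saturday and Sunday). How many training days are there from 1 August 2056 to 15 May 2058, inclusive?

1 August 2056 is a Tuesday.
The range spans 653 days (inclusive of both endpoints).
653 = 7 × 93 + 2, so there are 93 full weeks plus 2 extra days.
Each full week contributes 2 weekend days (Sat, Sun): 93 × 2 = 186.
The 2 extra days are Tue, Wed — none qualify.
Total: 186 + 0 = 186.

186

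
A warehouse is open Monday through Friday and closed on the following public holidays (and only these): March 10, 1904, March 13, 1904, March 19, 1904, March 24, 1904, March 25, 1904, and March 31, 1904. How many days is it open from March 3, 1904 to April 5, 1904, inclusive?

March 3, 1904 is a Thursday.
That's 34 days from start to end, counting both.
34 = 7 × 4 + 6, so there are 4 full weeks plus 6 extra days.
Each full week contributes 5 weekdays (Mon–Fri): 4 × 5 = 20.
The 6 extra days are Thu, Fri, Sat, Sun, Mon, Tue — 4 of them qualify.
Total: 20 + 4 = 24.
Holidays: March 10, 1904 (Thu); March 13, 1904 (Sun); March 19, 1904 (Sat); March 24, 1904 (Thu); March 25, 1904 (Fri); March 31, 1904 (Thu).
4 of the 6 holidays fall on weekdays; the rest are weekends and were already excluded.
Business days: 24 − 4 = 20.

20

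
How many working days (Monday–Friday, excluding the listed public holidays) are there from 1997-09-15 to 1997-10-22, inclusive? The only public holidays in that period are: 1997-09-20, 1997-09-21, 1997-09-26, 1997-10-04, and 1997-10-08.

1997-09-15 is a Monday.
From 1997-09-15 to 1997-10-22 is 38 days inclusive.
38 = 7 × 5 + 3, so there are 5 full weeks plus 3 extra days.
Each full week contributes 5 weekdays (Mon–Fri): 5 × 5 = 25.
The 3 extra days are Mon, Tue, Wed — 3 of them qualify.
Total: 25 + 3 = 28.
Holidays: 1997-09-20 (Sat); 1997-09-21 (Sun); 1997-09-26 (Fri); 1997-10-04 (Sat); 1997-10-08 (Wed).
2 of the 5 holidays fall on weekdays; the rest are weekends and were already excluded.
Business days: 28 − 2 = 26.

26 working days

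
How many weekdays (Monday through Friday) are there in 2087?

Jan 1, 2087 is a Wednesday.
That's 365 days from start to end, counting both.
365 = 7 × 52 + 1, so there are 52 full weeks plus 1 extra day.
Each full week contributes 5 weekdays (Mon–Fri): 52 × 5 = 260.
The 1 extra day is Wed — 1 of them qualifies.
Total: 260 + 1 = 261.

261 weekdays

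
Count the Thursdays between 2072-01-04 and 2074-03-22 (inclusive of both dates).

116 Thursdays

2072-01-04 is a Monday.
That's 809 days from start to end, counting both.
809 = 7 × 115 + 4, so there are 115 full weeks plus 4 extra days.
Each full week contributes one Thursday: 115 so far.
The 4 extra days are Monday, Tuesday, Wednesday, Thursday — 1 of them qualifies.
Total: 115 + 1 = 116.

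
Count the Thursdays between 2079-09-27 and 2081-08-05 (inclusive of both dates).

97

2079-09-27 is a Wednesday.
From 2079-09-27 to 2081-08-05 is 679 days inclusive.
679 = 7 × 97, so the span is exactly 97 full weeks.
Each full week contributes one Thursday: 97 so far.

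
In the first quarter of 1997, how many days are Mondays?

1 January 1997 is a Wednesday.
From 1 January 1997 to 31 March 1997 is 90 days inclusive.
90 = 7 × 12 + 6, so there are 12 full weeks plus 6 extra days.
Each full week contributes one Monday: 12 so far.
The 6 extra days are Wednesday, Thursday, Friday, Saturday, Sunday, Monday — 1 of them qualifies.
Total: 12 + 1 = 13.

13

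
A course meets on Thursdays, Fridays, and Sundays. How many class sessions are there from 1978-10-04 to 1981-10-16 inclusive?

476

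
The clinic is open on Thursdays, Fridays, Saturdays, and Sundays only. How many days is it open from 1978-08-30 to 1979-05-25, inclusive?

1978-08-30 is a Wednesday.
From 1978-08-30 to 1979-05-25 is 269 days inclusive.
269 = 7 × 38 + 3, so there are 38 full weeks plus 3 extra days.
Each full week contributes 4 days from the set (Thu, Fri, Sat, Sun): 38 × 4 = 152.
The 3 extra days are Wednesday, Thursday, Friday — 2 of them qualify.
Total: 152 + 2 = 154.

154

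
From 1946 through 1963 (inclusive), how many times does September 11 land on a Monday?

Day of week of September 11 in each year:
1946: Wed, 1947: Thu, 1948: Sat, 1949: Sun, 1950: Mon ✓, 1951: Tue, 1952: Thu, 1953: Fri, 1954: Sat, 1955: Sun, 1956: Tue, 1957: Wed, 1958: Thu, 1959: Fri, 1960: Sun, 1961: Mon ✓, 1962: Tue, 1963: Wed
Mondays: 1950, 1961.

2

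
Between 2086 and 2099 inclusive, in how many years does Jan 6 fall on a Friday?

2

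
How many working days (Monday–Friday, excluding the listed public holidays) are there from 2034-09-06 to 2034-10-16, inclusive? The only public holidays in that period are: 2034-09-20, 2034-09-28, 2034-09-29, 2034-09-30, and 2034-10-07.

2034-09-06 is a Wednesday.
From 2034-09-06 to 2034-10-16 is 41 days inclusive.
41 = 7 × 5 + 6, so there are 5 full weeks plus 6 extra days.
Each full week contributes 5 weekdays (Mon–Fri): 5 × 5 = 25.
The 6 extra days are Wed, Thu, Fri, Sat, Sun, Mon — 4 of them qualify.
Total: 25 + 4 = 29.
Holidays: 2034-09-20 (Wed); 2034-09-28 (Thu); 2034-09-29 (Fri); 2034-09-30 (Sat); 2034-10-07 (Sat).
3 of the 5 holidays fall on weekdays; the rest are weekends and were already excluded.
Business days: 29 − 3 = 26.

26 working days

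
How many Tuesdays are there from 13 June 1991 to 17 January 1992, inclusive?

31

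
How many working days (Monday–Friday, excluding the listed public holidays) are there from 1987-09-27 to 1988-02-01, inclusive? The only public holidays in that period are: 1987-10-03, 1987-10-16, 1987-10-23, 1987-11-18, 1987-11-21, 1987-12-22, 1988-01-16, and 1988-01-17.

1987-09-27 is a Sunday.
That's 128 days from start to end, counting both.
128 = 7 × 18 + 2, so there are 18 full weeks plus 2 extra days.
Each full week contributes 5 weekdays (Mon–Fri): 18 × 5 = 90.
The 2 extra days are Sunday, Monday — 1 of them qualifies.
Total: 90 + 1 = 91.
Holidays: 1987-10-03 (Sat); 1987-10-16 (Fri); 1987-10-23 (Fri); 1987-11-18 (Wed); 1987-11-21 (Sat); 1987-12-22 (Tue); 1988-01-16 (Sat); 1988-01-17 (Sun).
4 of the 8 holidays fall on weekdays; the rest are weekends and were already excluded.
Business days: 91 − 4 = 87.

87 working days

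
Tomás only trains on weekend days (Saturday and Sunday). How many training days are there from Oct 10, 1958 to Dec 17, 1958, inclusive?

Oct 10, 1958 is a Friday.
That's 69 days from start to end, counting both.
69 = 7 × 9 + 6, so there are 9 full weeks plus 6 extra days.
Each full week contributes 2 weekend days (Sat, Sun): 9 × 2 = 18.
The 6 extra days are Friday, Saturday, Sunday, Monday, Tuesday, Wednesday — 2 of them qualify.
Total: 18 + 2 = 20.

20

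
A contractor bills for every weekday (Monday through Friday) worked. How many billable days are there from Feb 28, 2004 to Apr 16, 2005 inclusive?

Feb 28, 2004 is a Saturday.
From Feb 28, 2004 to Apr 16, 2005 is 414 days inclusive.
414 = 7 × 59 + 1, so there are 59 full weeks plus 1 extra day.
Each full week contributes 5 weekdays (Mon–Fri): 59 × 5 = 295.
The 1 extra day is Saturday — none qualify.
Total: 295 + 0 = 295.

295 weekdays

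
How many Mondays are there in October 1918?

October 1, 1918 is a Tuesday.
The range spans 31 days (inclusive of both endpoints).
31 = 7 × 4 + 3, so there are 4 full weeks plus 3 extra days.
Each full week contributes one Monday: 4 so far.
The 3 extra days are Tue, Wed, Thu — none qualify.
Total: 4 + 0 = 4.

4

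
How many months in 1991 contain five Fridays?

A month has five Fridays exactly when Friday falls within its first (length − 28) days.
Jan: 31 days, starts Tue → 5 of Tue, Wed, Thu
Feb: 28 days, starts Fri → 5 of (none)
Mar: 31 days, starts Fri → 5 of Fri, Sat, Sun ✓
Apr: 30 days, starts Mon → 5 of Mon, Tue
May: 31 days, starts Wed → 5 of Wed, Thu, Fri ✓
Jun: 30 days, starts Sat → 5 of Sat, Sun
Jul: 31 days, starts Mon → 5 of Mon, Tue, Wed
Aug: 31 days, starts Thu → 5 of Thu, Fri, Sat ✓
Sep: 30 days, starts Sun → 5 of Sun, Mon
Oct: 31 days, starts Tue → 5 of Tue, Wed, Thu
Nov: 30 days, starts Fri → 5 of Fri, Sat ✓
Dec: 31 days, starts Sun → 5 of Sun, Mon, Tue
Months with five Fridays: Mar, May, Aug, Nov.

4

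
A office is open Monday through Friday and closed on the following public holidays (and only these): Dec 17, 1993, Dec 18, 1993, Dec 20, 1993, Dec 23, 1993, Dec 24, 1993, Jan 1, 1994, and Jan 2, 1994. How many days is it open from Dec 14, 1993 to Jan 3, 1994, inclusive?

Dec 14, 1993 is a Tuesday.
The range spans 21 days (inclusive of both endpoints).
21 = 7 × 3, so the span is exactly 3 full weeks.
Each full week contributes 5 weekdays (Mon–Fri): 3 × 5 = 15.
Total: 15.
Holidays: Dec 17, 1993 (Fri); Dec 18, 1993 (Sat); Dec 20, 1993 (Mon); Dec 23, 1993 (Thu); Dec 24, 1993 (Fri); Jan 1, 1994 (Sat); Jan 2, 1994 (Sun).
4 of the 7 holidays fall on weekdays; the rest are weekends and were already excluded.
Business days: 15 − 4 = 11.

11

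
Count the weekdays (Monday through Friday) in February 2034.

20

February 1, 2034 is a Wednesday.
From February 1, 2034 to February 28, 2034 is 28 days inclusive.
28 = 7 × 4, so the span is exactly 4 full weeks.
Each full week contributes 5 weekdays (Mon–Fri): 4 × 5 = 20.
Total: 20.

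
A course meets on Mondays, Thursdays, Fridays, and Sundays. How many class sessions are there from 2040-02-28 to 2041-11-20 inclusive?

360

2040-02-28 is a Tuesday.
That's 632 days from start to end, counting both.
632 = 7 × 90 + 2, so there are 90 full weeks plus 2 extra days.
Each full week contributes 4 days from the set (Mon, Thu, Fri, Sun): 90 × 4 = 360.
The 2 extra days are Tuesday, Wednesday — none qualify.
Total: 360 + 0 = 360.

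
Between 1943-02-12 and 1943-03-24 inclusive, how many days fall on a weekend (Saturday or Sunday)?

12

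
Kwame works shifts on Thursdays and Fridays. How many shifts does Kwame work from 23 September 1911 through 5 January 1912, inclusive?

30

23 September 1911 is a Saturday.
The range spans 105 days (inclusive of both endpoints).
105 = 7 × 15, so the span is exactly 15 full weeks.
Each full week contributes 2 days from the set (Thu, Fri): 15 × 2 = 30.
Total: 30.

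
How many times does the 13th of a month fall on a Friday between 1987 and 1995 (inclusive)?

16

Friday-the-13ths by year:
1987: Feb, Mar, Nov
1988: May
1989: Jan, Oct
1990: Apr, Jul
1991: Sep, Dec
1992: Mar, Nov
1993: Aug
1994: May
1995: Jan, Oct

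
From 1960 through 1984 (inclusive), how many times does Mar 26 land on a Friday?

4

Day of week of March 26 in each year:
1960: Sat, 1961: Sun, 1962: Mon, 1963: Tue, 1964: Thu, 1965: Fri ✓, 1966: Sat, 1967: Sun, 1968: Tue, 1969: Wed, 1970: Thu, 1971: Fri ✓, 1972: Sun, 1973: Mon, 1974: Tue, 1975: Wed, 1976: Fri ✓, 1977: Sat, 1978: Sun, 1979: Mon, 1980: Wed, 1981: Thu, 1982: Fri ✓, 1983: Sat, 1984: Mon
Fridays: 1965, 1971, 1976, 1982.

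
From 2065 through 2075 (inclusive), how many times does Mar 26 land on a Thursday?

2

Day of week of March 26 in each year:
2065: Thu ✓, 2066: Fri, 2067: Sat, 2068: Mon, 2069: Tue, 2070: Wed, 2071: Thu ✓, 2072: Sat, 2073: Sun, 2074: Mon, 2075: Tue
Thursdays: 2065, 2071.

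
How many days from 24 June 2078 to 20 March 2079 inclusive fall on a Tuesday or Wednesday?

76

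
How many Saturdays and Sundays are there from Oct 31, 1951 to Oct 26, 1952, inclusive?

Oct 31, 1951 is a Wednesday.
From Oct 31, 1951 to Oct 26, 1952 is 362 days inclusive.
362 = 7 × 51 + 5, so there are 51 full weeks plus 5 extra days.
Each full week contributes 2 weekend days (Sat, Sun): 51 × 2 = 102.
The 5 extra days are Wed, Thu, Fri, Sat, Sun — 2 of them qualify.
Total: 102 + 2 = 104.

104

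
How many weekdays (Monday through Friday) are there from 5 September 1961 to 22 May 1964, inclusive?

709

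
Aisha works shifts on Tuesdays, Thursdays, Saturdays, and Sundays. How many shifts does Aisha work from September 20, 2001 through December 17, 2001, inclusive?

September 20, 2001 is a Thursday.
From September 20, 2001 to December 17, 2001 is 89 days inclusive.
89 = 7 × 12 + 5, so there are 12 full weeks plus 5 extra days.
Each full week contributes 4 days from the set (Tue, Thu, Sat, Sun): 12 × 4 = 48.
The 5 extra days are Thu, Fri, Sat, Sun, Mon — 3 of them qualify.
Total: 48 + 3 = 51.

51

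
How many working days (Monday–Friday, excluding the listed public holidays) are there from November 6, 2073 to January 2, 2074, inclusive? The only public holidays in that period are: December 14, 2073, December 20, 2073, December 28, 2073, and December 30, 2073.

39

November 6, 2073 is a Monday.
From November 6, 2073 to January 2, 2074 is 58 days inclusive.
58 = 7 × 8 + 2, so there are 8 full weeks plus 2 extra days.
Each full week contributes 5 weekdays (Mon–Fri): 8 × 5 = 40.
The 2 extra days are Mon, Tue — 2 of them qualify.
Total: 40 + 2 = 42.
Holidays: December 14, 2073 (Thu); December 20, 2073 (Wed); December 28, 2073 (Thu); December 30, 2073 (Sat).
3 of the 4 holidays fall on weekdays; the rest are weekends and were already excluded.
Business days: 42 − 3 = 39.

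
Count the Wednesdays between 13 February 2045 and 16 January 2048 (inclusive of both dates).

153 Wednesdays

13 February 2045 is a Monday.
That's 1068 days from start to end, counting both.
1068 = 7 × 152 + 4, so there are 152 full weeks plus 4 extra days.
Each full week contributes one Wednesday: 152 so far.
The 4 extra days are Mon, Tue, Wed, Thu — 1 of them qualifies.
Total: 152 + 1 = 153.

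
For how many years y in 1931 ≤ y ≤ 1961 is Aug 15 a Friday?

4

Day of week of August 15 in each year:
1931: Sat, 1932: Mon, 1933: Tue, 1934: Wed, 1935: Thu, 1936: Sat, 1937: Sun, 1938: Mon, 1939: Tue, 1940: Thu, 1941: Fri ✓, 1942: Sat, 1943: Sun, 1944: Tue, 1945: Wed, 1946: Thu, 1947: Fri ✓, 1948: Sun, 1949: Mon, 1950: Tue, 1951: Wed, 1952: Fri ✓, 1953: Sat, 1954: Sun, 1955: Mon, 1956: Wed, 1957: Thu, 1958: Fri ✓, 1959: Sat, 1960: Mon, 1961: Tue
Fridays: 1941, 1947, 1952, 1958.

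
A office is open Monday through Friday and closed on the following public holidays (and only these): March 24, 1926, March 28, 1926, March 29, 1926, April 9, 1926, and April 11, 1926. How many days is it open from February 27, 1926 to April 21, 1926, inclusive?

February 27, 1926 is a Saturday.
That's 54 days from start to end, counting both.
54 = 7 × 7 + 5, so there are 7 full weeks plus 5 extra days.
Each full week contributes 5 weekdays (Mon–Fri): 7 × 5 = 35.
The 5 extra days are Saturday, Sunday, Monday, Tuesday, Wednesday — 3 of them qualify.
Total: 35 + 3 = 38.
Holidays: March 24, 1926 (Wed); March 28, 1926 (Sun); March 29, 1926 (Mon); April 9, 1926 (Fri); April 11, 1926 (Sun).
3 of the 5 holidays fall on weekdays; the rest are weekends and were already excluded.
Business days: 38 − 3 = 35.

35 business days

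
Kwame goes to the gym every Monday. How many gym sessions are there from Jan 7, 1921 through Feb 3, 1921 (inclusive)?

4 Mondays

Jan 7, 1921 is a Friday.
The range spans 28 days (inclusive of both endpoints).
28 = 7 × 4, so the span is exactly 4 full weeks.
Each full week contributes one Monday: 4 so far.
Total: 4.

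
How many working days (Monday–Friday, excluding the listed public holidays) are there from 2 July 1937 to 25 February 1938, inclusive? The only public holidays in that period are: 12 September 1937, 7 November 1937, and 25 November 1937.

2 July 1937 is a Friday.
From 2 July 1937 to 25 February 1938 is 239 days inclusive.
239 = 7 × 34 + 1, so there are 34 full weeks plus 1 extra day.
Each full week contributes 5 weekdays (Mon–Fri): 34 × 5 = 170.
The 1 extra day is Friday — 1 of them qualifies.
Total: 170 + 1 = 171.
Holidays: 12 September 1937 (Sun); 7 November 1937 (Sun); 25 November 1937 (Thu).
1 of the 3 holidays fall on weekdays; the rest are weekends and were already excluded.
Business days: 171 − 1 = 170.

170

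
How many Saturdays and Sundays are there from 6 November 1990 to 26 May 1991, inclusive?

6 November 1990 is a Tuesday.
From 6 November 1990 to 26 May 1991 is 202 days inclusive.
202 = 7 × 28 + 6, so there are 28 full weeks plus 6 extra days.
Each full week contributes 2 weekend days (Sat, Sun): 28 × 2 = 56.
The 6 extra days are Tuesday, Wednesday, Thursday, Friday, Saturday, Sunday — 2 of them qualify.
Total: 56 + 2 = 58.

58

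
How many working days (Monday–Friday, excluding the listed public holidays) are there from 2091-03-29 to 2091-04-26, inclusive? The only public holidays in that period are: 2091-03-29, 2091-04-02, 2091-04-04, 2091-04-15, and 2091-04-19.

2091-03-29 is a Thursday.
The range spans 29 days (inclusive of both endpoints).
29 = 7 × 4 + 1, so there are 4 full weeks plus 1 extra day.
Each full week contributes 5 weekdays (Mon–Fri): 4 × 5 = 20.
The 1 extra day is Thursday — 1 of them qualifies.
Total: 20 + 1 = 21.
Holidays: 2091-03-29 (Thu); 2091-04-02 (Mon); 2091-04-04 (Wed); 2091-04-15 (Sun); 2091-04-19 (Thu).
4 of the 5 holidays fall on weekdays; the rest are weekends and were already excluded.
Business days: 21 − 4 = 17.

17 working days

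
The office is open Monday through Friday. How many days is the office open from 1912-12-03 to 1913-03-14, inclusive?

74

1912-12-03 is a Tuesday.
The range spans 102 days (inclusive of both endpoints).
102 = 7 × 14 + 4, so there are 14 full weeks plus 4 extra days.
Each full week contributes 5 weekdays (Mon–Fri): 14 × 5 = 70.
The 4 extra days are Tuesday, Wednesday, Thursday, Friday — 4 of them qualify.
Total: 70 + 4 = 74.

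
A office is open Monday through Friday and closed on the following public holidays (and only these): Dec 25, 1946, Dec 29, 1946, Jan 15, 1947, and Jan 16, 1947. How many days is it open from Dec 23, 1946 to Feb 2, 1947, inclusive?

27 working days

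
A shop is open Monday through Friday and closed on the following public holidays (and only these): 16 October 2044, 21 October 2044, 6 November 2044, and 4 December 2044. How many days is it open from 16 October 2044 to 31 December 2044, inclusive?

54

16 October 2044 is a Sunday.
From 16 October 2044 to 31 December 2044 is 77 days inclusive.
77 = 7 × 11, so the span is exactly 11 full weeks.
Each full week contributes 5 weekdays (Mon–Fri): 11 × 5 = 55.
Total: 55.
Holidays: 16 October 2044 (Sun); 21 October 2044 (Fri); 6 November 2044 (Sun); 4 December 2044 (Sun).
1 of the 4 holidays fall on weekdays; the rest are weekends and were already excluded.
Business days: 55 − 1 = 54.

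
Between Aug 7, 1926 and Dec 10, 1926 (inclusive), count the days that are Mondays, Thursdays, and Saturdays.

Aug 7, 1926 is a Saturday.
The range spans 126 days (inclusive of both endpoints).
126 = 7 × 18, so the span is exactly 18 full weeks.
Each full week contributes 3 days from the set (Mon, Thu, Sat): 18 × 3 = 54.
Total: 54.

54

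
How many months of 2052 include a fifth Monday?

5

A month has five Mondays exactly when Monday falls within its first (length − 28) days.
Jan: 31 days, starts Mon → 5 of Mon, Tue, Wed ✓
Feb: 29 days, starts Thu → 5 of Thu
Mar: 31 days, starts Fri → 5 of Fri, Sat, Sun
Apr: 30 days, starts Mon → 5 of Mon, Tue ✓
May: 31 days, starts Wed → 5 of Wed, Thu, Fri
Jun: 30 days, starts Sat → 5 of Sat, Sun
Jul: 31 days, starts Mon → 5 of Mon, Tue, Wed ✓
Aug: 31 days, starts Thu → 5 of Thu, Fri, Sat
Sep: 30 days, starts Sun → 5 of Sun, Mon ✓
Oct: 31 days, starts Tue → 5 of Tue, Wed, Thu
Nov: 30 days, starts Fri → 5 of Fri, Sat
Dec: 31 days, starts Sun → 5 of Sun, Mon, Tue ✓
Months with five Mondays: Jan, Apr, Jul, Sep, Dec.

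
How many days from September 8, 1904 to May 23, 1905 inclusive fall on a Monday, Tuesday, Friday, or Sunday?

148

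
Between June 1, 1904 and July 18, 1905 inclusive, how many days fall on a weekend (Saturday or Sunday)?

118

June 1, 1904 is a Wednesday.
From June 1, 1904 to July 18, 1905 is 413 days inclusive.
413 = 7 × 59, so the span is exactly 59 full weeks.
Each full week contributes 2 weekend days (Sat, Sun): 59 × 2 = 118.
Total: 118.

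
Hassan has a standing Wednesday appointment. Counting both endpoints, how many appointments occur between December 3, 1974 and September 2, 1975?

December 3, 1974 is a Tuesday.
That's 274 days from start to end, counting both.
274 = 7 × 39 + 1, so there are 39 full weeks plus 1 extra day.
Each full week contributes one Wednesday: 39 so far.
The 1 extra day is Tuesday — none qualify.
Total: 39 + 0 = 39.

39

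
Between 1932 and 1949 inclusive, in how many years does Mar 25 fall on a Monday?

3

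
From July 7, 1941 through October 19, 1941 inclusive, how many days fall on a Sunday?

15

July 7, 1941 is a Monday.
That's 105 days from start to end, counting both.
105 = 7 × 15, so the span is exactly 15 full weeks.
Each full week contributes one Sunday: 15 so far.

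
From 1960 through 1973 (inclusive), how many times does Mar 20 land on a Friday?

2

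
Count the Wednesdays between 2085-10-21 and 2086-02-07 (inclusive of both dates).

16 Wednesdays

2085-10-21 is a Sunday.
From 2085-10-21 to 2086-02-07 is 110 days inclusive.
110 = 7 × 15 + 5, so there are 15 full weeks plus 5 extra days.
Each full week contributes one Wednesday: 15 so far.
The 5 extra days are Sun, Mon, Tue, Wed, Thu — 1 of them qualifies.
Total: 15 + 1 = 16.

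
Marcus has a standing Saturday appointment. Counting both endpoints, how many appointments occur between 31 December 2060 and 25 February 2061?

8

31 December 2060 is a Friday.
That's 57 days from start to end, counting both.
57 = 7 × 8 + 1, so there are 8 full weeks plus 1 extra day.
Each full week contributes one Saturday: 8 so far.
The 1 extra day is Fri — none qualify.
Total: 8 + 0 = 8.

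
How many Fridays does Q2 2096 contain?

13

Apr 1, 2096 is a Sunday.
That's 91 days from start to end, counting both.
91 = 7 × 13, so the span is exactly 13 full weeks.
Each full week contributes one Friday: 13 so far.
Total: 13.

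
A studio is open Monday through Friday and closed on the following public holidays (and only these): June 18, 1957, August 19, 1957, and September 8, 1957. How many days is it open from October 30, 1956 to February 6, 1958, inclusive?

October 30, 1956 is a Tuesday.
From October 30, 1956 to February 6, 1958 is 465 days inclusive.
465 = 7 × 66 + 3, so there are 66 full weeks plus 3 extra days.
Each full week contributes 5 weekdays (Mon–Fri): 66 × 5 = 330.
The 3 extra days are Tuesday, Wednesday, Thursday — 3 of them qualify.
Total: 330 + 3 = 333.
Holidays: June 18, 1957 (Tue); August 19, 1957 (Mon); September 8, 1957 (Sun).
2 of the 3 holidays fall on weekdays; the rest are weekends and were already excluded.
Business days: 333 − 2 = 331.

331 business days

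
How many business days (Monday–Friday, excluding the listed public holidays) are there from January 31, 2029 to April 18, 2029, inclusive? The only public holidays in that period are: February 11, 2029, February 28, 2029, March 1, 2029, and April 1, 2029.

54 business days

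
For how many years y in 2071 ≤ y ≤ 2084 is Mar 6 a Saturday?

2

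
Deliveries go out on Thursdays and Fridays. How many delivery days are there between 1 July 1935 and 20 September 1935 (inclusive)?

1 July 1935 is a Monday.
From 1 July 1935 to 20 September 1935 is 82 days inclusive.
82 = 7 × 11 + 5, so there are 11 full weeks plus 5 extra days.
Each full week contributes 2 days from the set (Thu, Fri): 11 × 2 = 22.
The 5 extra days are Monday, Tuesday, Wednesday, Thursday, Friday — 2 of them qualify.
Total: 22 + 2 = 24.

24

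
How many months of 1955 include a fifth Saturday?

5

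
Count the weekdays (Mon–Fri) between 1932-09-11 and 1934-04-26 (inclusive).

1932-09-11 is a Sunday.
The range spans 593 days (inclusive of both endpoints).
593 = 7 × 84 + 5, so there are 84 full weeks plus 5 extra days.
Each full week contributes 5 weekdays (Mon–Fri): 84 × 5 = 420.
The 5 extra days are Sun, Mon, Tue, Wed, Thu — 4 of them qualify.
Total: 420 + 4 = 424.

424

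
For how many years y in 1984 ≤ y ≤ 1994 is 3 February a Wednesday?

2

Day of week of February 3 in each year:
1984: Fri, 1985: Sun, 1986: Mon, 1987: Tue, 1988: Wed ✓, 1989: Fri, 1990: Sat, 1991: Sun, 1992: Mon, 1993: Wed ✓, 1994: Thu
Wednesdays: 1988, 1993.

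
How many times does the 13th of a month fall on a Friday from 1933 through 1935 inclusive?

Friday-the-13ths by year:
1933: Jan, Oct
1934: Apr, Jul
1935: Sep, Dec

6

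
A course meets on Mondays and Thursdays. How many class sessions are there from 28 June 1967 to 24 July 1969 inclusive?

217

28 June 1967 is a Wednesday.
That's 758 days from start to end, counting both.
758 = 7 × 108 + 2, so there are 108 full weeks plus 2 extra days.
Each full week contributes 2 days from the set (Mon, Thu): 108 × 2 = 216.
The 2 extra days are Wed, Thu — 1 of them qualifies.
Total: 216 + 1 = 217.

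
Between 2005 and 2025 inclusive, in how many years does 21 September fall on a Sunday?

3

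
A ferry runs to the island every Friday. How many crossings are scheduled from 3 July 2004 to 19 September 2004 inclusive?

11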